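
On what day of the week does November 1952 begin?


Target: November 1, 1952
Anchor: Jan 1, 1952. With p = 1952 - 1 = 1951: (p + p//4 - p//100 + p//400) mod 7 = (1951 + 487 - 19 + 4) mod 7 = 2423 mod 7 = 1 -> Tuesday (Mon=0 ... Sun=6)
Days before November (Jan-Oct): 305 days
Weekday index = (1 + 305) mod 7 = 5

Saturday


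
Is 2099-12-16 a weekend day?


Anchor: Jan 1, 2099. With p = 2099 - 1 = 2098: (p + p//4 - p//100 + p//400) mod 7 = (2098 + 524 - 20 + 5) mod 7 = 2607 mod 7 = 3 -> Thursday (Mon=0 ... Sun=6)
Day of year: 350; offset = 349
Weekday index = (3 + 349) mod 7 = 2 -> Wednesday
Weekend days: Saturday, Sunday

No


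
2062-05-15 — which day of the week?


Date: May 15, 2062
Anchor: Jan 1, 2062. With p = 2062 - 1 = 2061: (p + p//4 - p//100 + p//400) mod 7 = (2061 + 515 - 20 + 5) mod 7 = 2561 mod 7 = 6 -> Sunday (Mon=0 ... Sun=6)
Days before May (Jan-Apr): 120; offset = 120 + 15 - 1 = 134
Weekday index = (6 + 134) mod 7 = 0

Day of the week: Monday


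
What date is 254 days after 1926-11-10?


Start: 1926-11-10, add 254 days
November 1926 has 30 days: 30 - 10 = 20 days to November 30 -> 234 left
December 1926 has 31 days -> 203 left
January 1927 has 31 days -> 172 left
February 1927 has 28 days -> 144 left
March 1927 has 31 days -> 113 left
April 1927 has 30 days -> 83 left
May 1927 has 31 days -> 52 left
June 1927 has 30 days -> 22 left
July 1927: 22 <= 31 -> lands on July 22

Result: 1927-07-22


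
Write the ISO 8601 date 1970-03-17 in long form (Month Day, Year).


ISO 1970-03-17 parses as year=1970, month=03, day=17
Month 3 -> March

March 17, 1970


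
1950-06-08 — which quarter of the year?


Month: June (month 6)
Q1: Jan-Mar, Q2: Apr-Jun, Q3: Jul-Sep, Q4: Oct-Dec

Q2


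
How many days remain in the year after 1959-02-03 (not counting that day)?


Day of year: 34 of 365
Remaining = 365 - 34

331 days


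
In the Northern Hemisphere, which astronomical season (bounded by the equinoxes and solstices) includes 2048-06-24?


Date: June 24
Astronomical Summer (approx.; exact equinox/solstice day varies by year): June 21 to September 21
June 24 falls within the Summer window

Summer


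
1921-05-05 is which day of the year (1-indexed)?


Date: May 5, 1921
Days in months 1 through 4: 120
Plus 5 days in May

Day of year: 125


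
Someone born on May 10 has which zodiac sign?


Date: May 10
Conventional tropical zodiac dates: Taurus from April 20 onward; Gemini starts May 21
May 10 falls within the Taurus range

Taurus


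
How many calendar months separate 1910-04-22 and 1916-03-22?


From April 1910 to March 1916
6 years * 12 = 72 months, minus 1 month = 71

71 months


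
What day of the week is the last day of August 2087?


August 2087 has 31 days
Anchor: Jan 1, 2087. With p = 2087 - 1 = 2086: (p + p//4 - p//100 + p//400) mod 7 = (2086 + 521 - 20 + 5) mod 7 = 2592 mod 7 = 2 -> Wednesday (Mon=0 ... Sun=6)
Days before August (Jan-Jul): 212; August 1 index = (2 + 212) mod 7 = 4 -> Friday
Last day offset: 31 - 1 = 30 days
Weekday index = (4 + 30) mod 7 = 6

Sunday, August 31


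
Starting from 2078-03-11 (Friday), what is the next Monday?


Current: Friday
Target: Monday
Days ahead: 3

Next Monday: 2078-03-14


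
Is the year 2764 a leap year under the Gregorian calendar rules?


Gregorian leap year rule: divisible by 4, but not by 100, unless also by 400.
2764 is divisible by 4 but not 100 -> leap year

Yes


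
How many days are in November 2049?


November 2049

30 days


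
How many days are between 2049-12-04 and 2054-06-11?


From 2049-12-04 to 2054-06-11
2049-12-04: days before December = 31 + 28 + 31 + 30 + 31 + 30 + 31 + 31 + 30 + 31 + 30 = 334 (2049 is not a leap year); day of year = 334 + 4 = 338
2054-06-11: days before June = 31 + 28 + 31 + 30 + 31 = 151 (2054 is not a leap year); day of year = 151 + 11 = 162
Rest of 2049: 365 - 338 = 27
Full years 2050 (365), 2051 (365), 2052 (366), 2053 (365): 1461
Total = 27 + 1461 + 162 = 1650

1650 days


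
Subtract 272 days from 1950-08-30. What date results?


Start: 1950-08-30, subtract 272 days
Back 30 days from August 30 reaches July 31, 1950 -> 242 left
July 1950 has 31 days -> back to June 30, 1950 -> 211 left
June 1950 has 30 days -> back to May 31, 1950 -> 181 left
May 1950 has 31 days -> back to April 30, 1950 -> 150 left
April 1950 has 30 days -> back to March 31, 1950 -> 120 left
March 1950 has 31 days -> back to February 28, 1950 -> 89 left
February 1950 has 28 days -> back to January 31, 1950 -> 61 left
January 1950 has 31 days -> back to December 31, 1949 -> 30 left
December 1949: 31 - 30 = 1 -> lands on December 1

Result: 1949-12-01


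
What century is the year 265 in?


Century = (year - 1) // 100 + 1
= (265 - 1) // 100 + 1
= 264 // 100 + 1
= 2 + 1

3rd century


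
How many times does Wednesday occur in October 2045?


October 2045 has 31 days
Anchor: Jan 1, 2045. With p = 2045 - 1 = 2044: (p + p//4 - p//100 + p//400) mod 7 = (2044 + 511 - 20 + 5) mod 7 = 2540 mod 7 = 6 -> Sunday (Mon=0 ... Sun=6)
Days before October (Jan-Sep): 273; October 1 index = (6 + 273) mod 7 = 6 -> Sunday
First Wednesday is October 4
Wednesdays: 4, 11, 18, 25

4 Wednesdays


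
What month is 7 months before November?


November is month 11
11 - 7 = 4

April


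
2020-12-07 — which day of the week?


Date: December 7, 2020
Anchor: Jan 1, 2020. With p = 2020 - 1 = 2019: (p + p//4 - p//100 + p//400) mod 7 = (2019 + 504 - 20 + 5) mod 7 = 2508 mod 7 = 2 -> Wednesday (Mon=0 ... Sun=6)
Days before December (Jan-Nov): 335; offset = 335 + 7 - 1 = 341
Weekday index = (2 + 341) mod 7 = 0

Day of the week: Monday


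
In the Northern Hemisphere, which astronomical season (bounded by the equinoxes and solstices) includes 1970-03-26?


Date: March 26
Astronomical Spring (approx.; exact equinox/solstice day varies by year): March 20 to June 20
March 26 falls within the Spring window

Spring


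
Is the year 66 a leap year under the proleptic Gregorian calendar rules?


Gregorian leap year rule: divisible by 4, but not by 100, unless also by 400.
66 is not divisible by 4 -> not a leap year

No


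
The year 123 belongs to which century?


Century = (year - 1) // 100 + 1
= (123 - 1) // 100 + 1
= 122 // 100 + 1
= 1 + 1

2nd century


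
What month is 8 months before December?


December is month 12
12 - 8 = 4

April


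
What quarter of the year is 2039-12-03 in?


Month: December (month 12)
Q1: Jan-Mar, Q2: Apr-Jun, Q3: Jul-Sep, Q4: Oct-Dec

Q4


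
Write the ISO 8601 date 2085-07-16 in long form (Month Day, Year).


ISO 2085-07-16 parses as year=2085, month=07, day=16
Month 7 -> July

July 16, 2085


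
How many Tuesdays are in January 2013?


January 2013 has 31 days
Anchor: Jan 1, 2013. With p = 2013 - 1 = 2012: (p + p//4 - p//100 + p//400) mod 7 = (2012 + 503 - 20 + 5) mod 7 = 2500 mod 7 = 1 -> Tuesday (Mon=0 ... Sun=6)
January 1 is the anchor itself -> Tuesday
First Tuesday is January 1
Tuesdays: 1, 8, 15, 22, 29

5 Tuesdays


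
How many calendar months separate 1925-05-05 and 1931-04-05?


From May 1925 to April 1931
6 years * 12 = 72 months, minus 1 month = 71

71 months


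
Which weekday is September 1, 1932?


Target: September 1, 1932
Anchor: Jan 1, 1932. With p = 1932 - 1 = 1931: (p + p//4 - p//100 + p//400) mod 7 = (1931 + 482 - 19 + 4) mod 7 = 2398 mod 7 = 4 -> Friday (Mon=0 ... Sun=6)
Days before September (Jan-Aug): 244 days
Weekday index = (4 + 244) mod 7 = 3

Thursday


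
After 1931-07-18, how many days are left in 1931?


Day of year: 199 of 365
Remaining = 365 - 199

166 days


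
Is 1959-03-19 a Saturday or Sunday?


Anchor: Jan 1, 1959. With p = 1959 - 1 = 1958: (p + p//4 - p//100 + p//400) mod 7 = (1958 + 489 - 19 + 4) mod 7 = 2432 mod 7 = 3 -> Thursday (Mon=0 ... Sun=6)
Day of year: 78; offset = 77
Weekday index = (3 + 77) mod 7 = 3 -> Thursday
Weekend days: Saturday, Sunday

No


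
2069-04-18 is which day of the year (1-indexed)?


Date: April 18, 2069
Days in months 1 through 3: 90
Plus 18 days in April

Day of year: 108


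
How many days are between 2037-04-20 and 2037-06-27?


From 2037-04-20 to 2037-06-27
2037-04-20: days before April = 31 + 28 + 31 = 90 (2037 is not a leap year); day of year = 90 + 20 = 110
2037-06-27: days before June = 31 + 28 + 31 + 30 + 31 = 151 (2037 is not a leap year); day of year = 151 + 27 = 178
Same year: 178 - 110 = 68

68 days


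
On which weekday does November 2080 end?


November 2080 has 30 days
Anchor: Jan 1, 2080. With p = 2080 - 1 = 2079: (p + p//4 - p//100 + p//400) mod 7 = (2079 + 519 - 20 + 5) mod 7 = 2583 mod 7 = 0 -> Monday (Mon=0 ... Sun=6)
Days before November (Jan-Oct): 305; November 1 index = (0 + 305) mod 7 = 4 -> Friday
Last day offset: 30 - 1 = 29 days
Weekday index = (4 + 29) mod 7 = 5

Saturday, November 30


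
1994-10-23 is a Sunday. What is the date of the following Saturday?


Current: Sunday
Target: Saturday
Days ahead: 6

Next Saturday: 1994-10-29


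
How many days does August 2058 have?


August 2058

31 days


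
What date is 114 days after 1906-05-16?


Start: 1906-05-16, add 114 days
May 1906 has 31 days: 31 - 16 = 15 days to May 31 -> 99 left
June 1906 has 30 days -> 69 left
July 1906 has 31 days -> 38 left
August 1906 has 31 days -> 7 left
September 1906: 7 <= 30 -> lands on September 7

Result: 1906-09-07


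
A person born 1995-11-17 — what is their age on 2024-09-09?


Birth: 1995-11-17
Reference: 2024-09-09
Year difference: 2024 - 1995 = 29
Birthday not yet reached in 2024, subtract 1

28 years old


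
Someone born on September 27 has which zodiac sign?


Date: September 27
Conventional tropical zodiac dates: Libra from September 23 onward; Scorpio starts October 23
September 27 falls within the Libra range

Libra


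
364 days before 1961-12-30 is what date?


Start: 1961-12-30, subtract 364 days
Back 30 days from December 30 reaches November 30, 1961 -> 334 left
November 1961 has 30 days -> back to October 31, 1961 -> 304 left
October 1961 has 31 days -> back to September 30, 1961 -> 273 left
September 1961 has 30 days -> back to August 31, 1961 -> 243 left
August 1961 has 31 days -> back to July 31, 1961 -> 212 left
July 1961 has 31 days -> back to June 30, 1961 -> 181 left
June 1961 has 30 days -> back to May 31, 1961 -> 151 left
May 1961 has 31 days -> back to April 30, 1961 -> 120 left
April 1961 has 30 days -> back to March 31, 1961 -> 90 left
March 1961 has 31 days -> back to February 28, 1961 -> 59 left
February 1961 has 28 days -> back to January 31, 1961 -> 31 left
January 1961 has 31 days -> back to December 31, 1960 -> 0 left
December 1960: 31 - 0 = 31 -> lands on December 31

Result: 1960-12-31


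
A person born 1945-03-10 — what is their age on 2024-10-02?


Birth: 1945-03-10
Reference: 2024-10-02
Year difference: 2024 - 1945 = 79

79 years old


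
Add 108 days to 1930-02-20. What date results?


Start: 1930-02-20, add 108 days
February 1930 has 28 days: 28 - 20 = 8 days to February 28 -> 100 left
March 1930 has 31 days -> 69 left
April 1930 has 30 days -> 39 left
May 1930 has 31 days -> 8 left
June 1930: 8 <= 30 -> lands on June 8

Result: 1930-06-08


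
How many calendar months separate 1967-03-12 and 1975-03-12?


From March 1967 to March 1975
8 years * 12 = 96 months = 96

96 months


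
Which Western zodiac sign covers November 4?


Date: November 4
Conventional tropical zodiac dates: Scorpio from October 23 onward; Sagittarius starts November 22
November 4 falls within the Scorpio range

Scorpio


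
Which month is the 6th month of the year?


Month 6 of 12

June


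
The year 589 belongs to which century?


Century = (year - 1) // 100 + 1
= (589 - 1) // 100 + 1
= 588 // 100 + 1
= 5 + 1

6th century


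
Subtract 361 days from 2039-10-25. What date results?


Start: 2039-10-25, subtract 361 days
Back 25 days from October 25 reaches September 30, 2039 -> 336 left
September 2039 has 30 days -> back to August 31, 2039 -> 306 left
August 2039 has 31 days -> back to July 31, 2039 -> 275 left
July 2039 has 31 days -> back to June 30, 2039 -> 244 left
June 2039 has 30 days -> back to May 31, 2039 -> 214 left
May 2039 has 31 days -> back to April 30, 2039 -> 183 left
April 2039 has 30 days -> back to March 31, 2039 -> 153 left
March 2039 has 31 days -> back to February 28, 2039 -> 122 left
February 2039 has 28 days -> back to January 31, 2039 -> 94 left
January 2039 has 31 days -> back to December 31, 2038 -> 63 left
December 2038 has 31 days -> back to November 30, 2038 -> 32 left
November 2038 has 30 days -> back to October 31, 2038 -> 2 left
October 2038: 31 - 2 = 29 -> lands on October 29

Result: 2038-10-29


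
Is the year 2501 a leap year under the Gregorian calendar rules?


Gregorian leap year rule: divisible by 4, but not by 100, unless also by 400.
2501 is not divisible by 4 -> not a leap year

No


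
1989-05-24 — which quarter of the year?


Month: May (month 5)
Q1: Jan-Mar, Q2: Apr-Jun, Q3: Jul-Sep, Q4: Oct-Dec

Q2


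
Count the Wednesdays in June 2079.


June 2079 has 30 days
Anchor: Jan 1, 2079. With p = 2079 - 1 = 2078: (p + p//4 - p//100 + p//400) mod 7 = (2078 + 519 - 20 + 5) mod 7 = 2582 mod 7 = 6 -> Sunday (Mon=0 ... Sun=6)
Days before June (Jan-May): 151; June 1 index = (6 + 151) mod 7 = 3 -> Thursday
First Wednesday is June 7
Wednesdays: 7, 14, 21, 28

4 Wednesdays


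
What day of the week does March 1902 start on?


Target: March 1, 1902
Anchor: Jan 1, 1902. With p = 1902 - 1 = 1901: (p + p//4 - p//100 + p//400) mod 7 = (1901 + 475 - 19 + 4) mod 7 = 2361 mod 7 = 2 -> Wednesday (Mon=0 ... Sun=6)
Days before March (Jan-Feb): 59 days
Weekday index = (2 + 59) mod 7 = 5

Saturday


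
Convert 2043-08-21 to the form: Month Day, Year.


ISO 2043-08-21 parses as year=2043, month=08, day=21
Month 8 -> August

August 21, 2043


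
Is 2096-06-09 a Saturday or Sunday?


Anchor: Jan 1, 2096. With p = 2096 - 1 = 2095: (p + p//4 - p//100 + p//400) mod 7 = (2095 + 523 - 20 + 5) mod 7 = 2603 mod 7 = 6 -> Sunday (Mon=0 ... Sun=6)
Day of year: 161; offset = 160
Weekday index = (6 + 160) mod 7 = 5 -> Saturday
Weekend days: Saturday, Sunday

Yes


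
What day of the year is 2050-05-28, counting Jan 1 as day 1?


Date: May 28, 2050
Days in months 1 through 4: 120
Plus 28 days in May

Day of year: 148


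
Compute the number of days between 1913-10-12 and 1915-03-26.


From 1913-10-12 to 1915-03-26
1913-10-12: days before October = 31 + 28 + 31 + 30 + 31 + 30 + 31 + 31 + 30 = 273 (1913 is not a leap year); day of year = 273 + 12 = 285
1915-03-26: days before March = 31 + 28 = 59 (1915 is not a leap year); day of year = 59 + 26 = 85
Rest of 1913: 365 - 285 = 80
Full years 1914 (365): 365
Total = 80 + 365 + 85 = 530

530 days


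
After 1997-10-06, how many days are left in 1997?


Day of year: 279 of 365
Remaining = 365 - 279

86 days


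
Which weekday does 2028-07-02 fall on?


Date: July 2, 2028
Anchor: Jan 1, 2028. With p = 2028 - 1 = 2027: (p + p//4 - p//100 + p//400) mod 7 = (2027 + 506 - 20 + 5) mod 7 = 2518 mod 7 = 5 -> Saturday (Mon=0 ... Sun=6)
Days before July (Jan-Jun): 182; offset = 182 + 2 - 1 = 183
Weekday index = (5 + 183) mod 7 = 6

Day of the week: Sunday


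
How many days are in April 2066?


April 2066

30 days


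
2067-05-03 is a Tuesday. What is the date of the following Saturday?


Current: Tuesday
Target: Saturday
Days ahead: 4

Next Saturday: 2067-05-07


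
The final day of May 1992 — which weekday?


May 1992 has 31 days
Anchor: Jan 1, 1992. With p = 1992 - 1 = 1991: (p + p//4 - p//100 + p//400) mod 7 = (1991 + 497 - 19 + 4) mod 7 = 2473 mod 7 = 2 -> Wednesday (Mon=0 ... Sun=6)
Days before May (Jan-Apr): 121; May 1 index = (2 + 121) mod 7 = 4 -> Friday
Last day offset: 31 - 1 = 30 days
Weekday index = (4 + 30) mod 7 = 6

Sunday, May 31


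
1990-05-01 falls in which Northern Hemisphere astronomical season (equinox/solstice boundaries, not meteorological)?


Date: May 1
Astronomical Spring (approx.; exact equinox/solstice day varies by year): March 20 to June 20
May 1 falls within the Spring window

Spring


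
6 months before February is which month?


February is month 2
2 - 6 = -4; wrap: -4 + 12 = 8

August


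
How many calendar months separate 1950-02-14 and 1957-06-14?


From February 1950 to June 1957
7 years * 12 = 84 months, plus 4 months = 88

88 months


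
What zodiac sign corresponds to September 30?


Date: September 30
Conventional tropical zodiac dates: Libra from September 23 onward; Scorpio starts October 23
September 30 falls within the Libra range

Libra


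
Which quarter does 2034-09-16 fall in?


Month: September (month 9)
Q1: Jan-Mar, Q2: Apr-Jun, Q3: Jul-Sep, Q4: Oct-Dec

Q3


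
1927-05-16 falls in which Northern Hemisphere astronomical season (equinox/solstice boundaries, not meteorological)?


Date: May 16
Astronomical Spring (approx.; exact equinox/solstice day varies by year): March 20 to June 20
May 16 falls within the Spring window

Spring


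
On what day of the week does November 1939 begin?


Target: November 1, 1939
Anchor: Jan 1, 1939. With p = 1939 - 1 = 1938: (p + p//4 - p//100 + p//400) mod 7 = (1938 + 484 - 19 + 4) mod 7 = 2407 mod 7 = 6 -> Sunday (Mon=0 ... Sun=6)
Days before November (Jan-Oct): 304 days
Weekday index = (6 + 304) mod 7 = 2

Wednesday


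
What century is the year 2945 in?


Century = (year - 1) // 100 + 1
= (2945 - 1) // 100 + 1
= 2944 // 100 + 1
= 29 + 1

30th century


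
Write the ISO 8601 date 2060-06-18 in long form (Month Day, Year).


ISO 2060-06-18 parses as year=2060, month=06, day=18
Month 6 -> June

June 18, 2060


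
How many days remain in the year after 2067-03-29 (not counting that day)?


Day of year: 88 of 365
Remaining = 365 - 88

277 days


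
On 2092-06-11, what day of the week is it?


Date: June 11, 2092
Anchor: Jan 1, 2092. With p = 2092 - 1 = 2091: (p + p//4 - p//100 + p//400) mod 7 = (2091 + 522 - 20 + 5) mod 7 = 2598 mod 7 = 1 -> Tuesday (Mon=0 ... Sun=6)
Days before June (Jan-May): 152; offset = 152 + 11 - 1 = 162
Weekday index = (1 + 162) mod 7 = 2

Day of the week: Wednesday


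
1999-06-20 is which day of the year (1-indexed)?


Date: June 20, 1999
Days in months 1 through 5: 151
Plus 20 days in June

Day of year: 171


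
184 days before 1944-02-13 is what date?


Start: 1944-02-13, subtract 184 days
Back 13 days from February 13 reaches January 31, 1944 -> 171 left
January 1944 has 31 days -> back to December 31, 1943 -> 140 left
December 1943 has 31 days -> back to November 30, 1943 -> 109 left
November 1943 has 30 days -> back to October 31, 1943 -> 79 left
October 1943 has 31 days -> back to September 30, 1943 -> 48 left
September 1943 has 30 days -> back to August 31, 1943 -> 18 left
August 1943: 31 - 18 = 13 -> lands on August 13

Result: 1943-08-13


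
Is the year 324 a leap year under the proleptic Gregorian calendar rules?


Gregorian leap year rule: divisible by 4, but not by 100, unless also by 400.
324 is divisible by 4 but not 100 -> leap year

Yes


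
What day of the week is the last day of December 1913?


December 1913 has 31 days
Anchor: Jan 1, 1913. With p = 1913 - 1 = 1912: (p + p//4 - p//100 + p//400) mod 7 = (1912 + 478 - 19 + 4) mod 7 = 2375 mod 7 = 2 -> Wednesday (Mon=0 ... Sun=6)
Days before December (Jan-Nov): 334; December 1 index = (2 + 334) mod 7 = 0 -> Monday
Last day offset: 31 - 1 = 30 days
Weekday index = (0 + 30) mod 7 = 2

Wednesday, December 31


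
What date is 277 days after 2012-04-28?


Start: 2012-04-28, add 277 days
April 2012 has 30 days: 30 - 28 = 2 days to April 30 -> 275 left
May 2012 has 31 days -> 244 left
June 2012 has 30 days -> 214 left
July 2012 has 31 days -> 183 left
August 2012 has 31 days -> 152 left
September 2012 has 30 days -> 122 left
October 2012 has 31 days -> 91 left
November 2012 has 30 days -> 61 left
December 2012 has 31 days -> 30 left
January 2013: 30 <= 31 -> lands on January 30

Result: 2013-01-30


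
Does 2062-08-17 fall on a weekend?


Anchor: Jan 1, 2062. With p = 2062 - 1 = 2061: (p + p//4 - p//100 + p//400) mod 7 = (2061 + 515 - 20 + 5) mod 7 = 2561 mod 7 = 6 -> Sunday (Mon=0 ... Sun=6)
Day of year: 229; offset = 228
Weekday index = (6 + 228) mod 7 = 3 -> Thursday
Weekend days: Saturday, Sunday

No


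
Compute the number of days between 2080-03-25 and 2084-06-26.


From 2080-03-25 to 2084-06-26
2080-03-25: days before March = 31 + 29 = 60 (2080 is a leap year); day of year = 60 + 25 = 85
2084-06-26: days before June = 31 + 29 + 31 + 30 + 31 = 152 (2084 is a leap year); day of year = 152 + 26 = 178
Rest of 2080: 366 - 85 = 281
Full years 2081 (365), 2082 (365), 2083 (365): 1095
Total = 281 + 1095 + 178 = 1554

1554 days


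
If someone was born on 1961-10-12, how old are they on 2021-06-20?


Birth: 1961-10-12
Reference: 2021-06-20
Year difference: 2021 - 1961 = 60
Birthday not yet reached in 2021, subtract 1

59 years old


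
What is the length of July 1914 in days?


July 1914

31 days


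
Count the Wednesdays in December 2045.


December 2045 has 31 days
Anchor: Jan 1, 2045. With p = 2045 - 1 = 2044: (p + p//4 - p//100 + p//400) mod 7 = (2044 + 511 - 20 + 5) mod 7 = 2540 mod 7 = 6 -> Sunday (Mon=0 ... Sun=6)
Days before December (Jan-Nov): 334; December 1 index = (6 + 334) mod 7 = 4 -> Friday
First Wednesday is December 6
Wednesdays: 6, 13, 20, 27

4 Wednesdays


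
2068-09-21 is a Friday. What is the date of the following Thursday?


Current: Friday
Target: Thursday
Days ahead: 6

Next Thursday: 2068-09-27


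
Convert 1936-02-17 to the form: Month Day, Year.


ISO 1936-02-17 parses as year=1936, month=02, day=17
Month 2 -> February

February 17, 1936


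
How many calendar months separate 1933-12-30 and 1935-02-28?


From December 1933 to February 1935
2 years * 12 = 24 months, minus 10 months = 14

14 months


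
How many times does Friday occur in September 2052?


September 2052 has 30 days
Anchor: Jan 1, 2052. With p = 2052 - 1 = 2051: (p + p//4 - p//100 + p//400) mod 7 = (2051 + 512 - 20 + 5) mod 7 = 2548 mod 7 = 0 -> Monday (Mon=0 ... Sun=6)
Days before September (Jan-Aug): 244; September 1 index = (0 + 244) mod 7 = 6 -> Sunday
First Friday is September 6
Fridays: 6, 13, 20, 27

4 Fridays


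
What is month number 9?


Month 9 of 12

September


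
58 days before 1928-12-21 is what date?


Start: 1928-12-21, subtract 58 days
Back 21 days from December 21 reaches November 30, 1928 -> 37 left
November 1928 has 30 days -> back to October 31, 1928 -> 7 left
October 1928: 31 - 7 = 24 -> lands on October 24

Result: 1928-10-24


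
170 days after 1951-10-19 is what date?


Start: 1951-10-19, add 170 days
October 1951 has 31 days: 31 - 19 = 12 days to October 31 -> 158 left
November 1951 has 30 days -> 128 left
December 1951 has 31 days -> 97 left
January 1952 has 31 days -> 66 left
February 1952 has 29 days -> 37 left
March 1952 has 31 days -> 6 left
April 1952: 6 <= 30 -> lands on April 6

Result: 1952-04-06


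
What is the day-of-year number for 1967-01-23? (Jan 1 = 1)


Date: January 23, 1967
No months before January
Plus 23 days in January

Day of year: 23


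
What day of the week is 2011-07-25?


Date: July 25, 2011
Anchor: Jan 1, 2011. With p = 2011 - 1 = 2010: (p + p//4 - p//100 + p//400) mod 7 = (2010 + 502 - 20 + 5) mod 7 = 2497 mod 7 = 5 -> Saturday (Mon=0 ... Sun=6)
Days before July (Jan-Jun): 181; offset = 181 + 25 - 1 = 205
Weekday index = (5 + 205) mod 7 = 0

Day of the week: Monday


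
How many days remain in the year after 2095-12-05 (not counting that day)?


Day of year: 339 of 365
Remaining = 365 - 339

26 days


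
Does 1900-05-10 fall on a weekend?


Anchor: Jan 1, 1900. With p = 1900 - 1 = 1899: (p + p//4 - p//100 + p//400) mod 7 = (1899 + 474 - 18 + 4) mod 7 = 2359 mod 7 = 0 -> Monday (Mon=0 ... Sun=6)
Day of year: 130; offset = 129
Weekday index = (0 + 129) mod 7 = 3 -> Thursday
Weekend days: Saturday, Sunday

No


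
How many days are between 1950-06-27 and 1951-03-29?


From 1950-06-27 to 1951-03-29
1950-06-27: days before June = 31 + 28 + 31 + 30 + 31 = 151 (1950 is not a leap year); day of year = 151 + 27 = 178
1951-03-29: days before March = 31 + 28 = 59 (1951 is not a leap year); day of year = 59 + 29 = 88
Rest of 1950: 365 - 178 = 187
Total = 187 + 88 = 275

275 days


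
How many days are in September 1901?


September 1901

30 days


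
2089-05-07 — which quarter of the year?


Month: May (month 5)
Q1: Jan-Mar, Q2: Apr-Jun, Q3: Jul-Sep, Q4: Oct-Dec

Q2


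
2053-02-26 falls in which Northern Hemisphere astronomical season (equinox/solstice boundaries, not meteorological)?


Date: February 26
Astronomical Winter (approx.; exact equinox/solstice day varies by year): December 21 to March 19
February 26 falls within the Winter window

Winter


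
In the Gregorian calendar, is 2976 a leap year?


Gregorian leap year rule: divisible by 4, but not by 100, unless also by 400.
2976 is divisible by 4 but not 100 -> leap year

Yes


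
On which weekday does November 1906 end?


November 1906 has 30 days
Anchor: Jan 1, 1906. With p = 1906 - 1 = 1905: (p + p//4 - p//100 + p//400) mod 7 = (1905 + 476 - 19 + 4) mod 7 = 2366 mod 7 = 0 -> Monday (Mon=0 ... Sun=6)
Days before November (Jan-Oct): 304; November 1 index = (0 + 304) mod 7 = 3 -> Thursday
Last day offset: 30 - 1 = 29 days
Weekday index = (3 + 29) mod 7 = 4

Friday, November 30


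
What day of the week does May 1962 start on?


Target: May 1, 1962
Anchor: Jan 1, 1962. With p = 1962 - 1 = 1961: (p + p//4 - p//100 + p//400) mod 7 = (1961 + 490 - 19 + 4) mod 7 = 2436 mod 7 = 0 -> Monday (Mon=0 ... Sun=6)
Days before May (Jan-Apr): 120 days
Weekday index = (0 + 120) mod 7 = 1

Tuesday


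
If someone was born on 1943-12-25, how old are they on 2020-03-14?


Birth: 1943-12-25
Reference: 2020-03-14
Year difference: 2020 - 1943 = 77
Birthday not yet reached in 2020, subtract 1

76 years old


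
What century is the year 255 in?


Century = (year - 1) // 100 + 1
= (255 - 1) // 100 + 1
= 254 // 100 + 1
= 2 + 1

3rd century


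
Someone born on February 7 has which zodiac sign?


Date: February 7
Conventional tropical zodiac dates: Aquarius from January 20 onward; Pisces starts February 19
February 7 falls within the Aquarius range

Aquarius


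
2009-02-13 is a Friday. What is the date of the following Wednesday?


Current: Friday
Target: Wednesday
Days ahead: 5

Next Wednesday: 2009-02-18


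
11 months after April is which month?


April is month 4
4 + 11 = 15; wrap: 15 - 12 = 3

March


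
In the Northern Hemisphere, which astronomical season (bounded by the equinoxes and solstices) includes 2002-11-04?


Date: November 4
Astronomical Autumn (approx.; exact equinox/solstice day varies by year): September 22 to December 20
November 4 falls within the Autumn window

Autumn


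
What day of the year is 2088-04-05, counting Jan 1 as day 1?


Date: April 5, 2088
Days in months 1 through 3: 91
Plus 5 days in April

Day of year: 96


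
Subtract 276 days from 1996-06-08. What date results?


Start: 1996-06-08, subtract 276 days
Back 8 days from June 8 reaches May 31, 1996 -> 268 left
May 1996 has 31 days -> back to April 30, 1996 -> 237 left
April 1996 has 30 days -> back to March 31, 1996 -> 207 left
March 1996 has 31 days -> back to February 29, 1996 -> 176 left
February 1996 has 29 days -> back to January 31, 1996 -> 147 left
January 1996 has 31 days -> back to December 31, 1995 -> 116 left
December 1995 has 31 days -> back to November 30, 1995 -> 85 left
November 1995 has 30 days -> back to October 31, 1995 -> 55 left
October 1995 has 31 days -> back to September 30, 1995 -> 24 left
September 1995: 30 - 24 = 6 -> lands on September 6

Result: 1995-09-06


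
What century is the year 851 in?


Century = (year - 1) // 100 + 1
= (851 - 1) // 100 + 1
= 850 // 100 + 1
= 8 + 1

9th century


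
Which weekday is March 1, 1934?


Target: March 1, 1934
Anchor: Jan 1, 1934. With p = 1934 - 1 = 1933: (p + p//4 - p//100 + p//400) mod 7 = (1933 + 483 - 19 + 4) mod 7 = 2401 mod 7 = 0 -> Monday (Mon=0 ... Sun=6)
Days before March (Jan-Feb): 59 days
Weekday index = (0 + 59) mod 7 = 3

Thursday


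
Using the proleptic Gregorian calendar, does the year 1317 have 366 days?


Gregorian leap year rule: divisible by 4, but not by 100, unless also by 400.
1317 is not divisible by 4 -> not a leap year

No


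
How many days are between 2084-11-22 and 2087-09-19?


From 2084-11-22 to 2087-09-19
2084-11-22: days before November = 31 + 29 + 31 + 30 + 31 + 30 + 31 + 31 + 30 + 31 = 305 (2084 is a leap year); day of year = 305 + 22 = 327
2087-09-19: days before September = 31 + 28 + 31 + 30 + 31 + 30 + 31 + 31 = 243 (2087 is not a leap year); day of year = 243 + 19 = 262
Rest of 2084: 366 - 327 = 39
Full years 2085 (365), 2086 (365): 730
Total = 39 + 730 + 262 = 1031

1031 days


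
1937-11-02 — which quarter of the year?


Month: November (month 11)
Q1: Jan-Mar, Q2: Apr-Jun, Q3: Jul-Sep, Q4: Oct-Dec

Q4


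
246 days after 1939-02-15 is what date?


Start: 1939-02-15, add 246 days
February 1939 has 28 days: 28 - 15 = 13 days to February 28 -> 233 left
March 1939 has 31 days -> 202 left
April 1939 has 30 days -> 172 left
May 1939 has 31 days -> 141 left
June 1939 has 30 days -> 111 left
July 1939 has 31 days -> 80 left
August 1939 has 31 days -> 49 left
September 1939 has 30 days -> 19 left
October 1939: 19 <= 31 -> lands on October 19

Result: 1939-10-19


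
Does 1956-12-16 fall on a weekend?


Anchor: Jan 1, 1956. With p = 1956 - 1 = 1955: (p + p//4 - p//100 + p//400) mod 7 = (1955 + 488 - 19 + 4) mod 7 = 2428 mod 7 = 6 -> Sunday (Mon=0 ... Sun=6)
Day of year: 351; offset = 350
Weekday index = (6 + 350) mod 7 = 6 -> Sunday
Weekend days: Saturday, Sunday

Yes


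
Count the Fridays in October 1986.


October 1986 has 31 days
Anchor: Jan 1, 1986. With p = 1986 - 1 = 1985: (p + p//4 - p//100 + p//400) mod 7 = (1985 + 496 - 19 + 4) mod 7 = 2466 mod 7 = 2 -> Wednesday (Mon=0 ... Sun=6)
Days before October (Jan-Sep): 273; October 1 index = (2 + 273) mod 7 = 2 -> Wednesday
First Friday is October 3
Fridays: 3, 10, 17, 24, 31

5 Fridays


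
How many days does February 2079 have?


February 2079 (leap year: no)

28 days


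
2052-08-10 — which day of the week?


Date: August 10, 2052
Anchor: Jan 1, 2052. With p = 2052 - 1 = 2051: (p + p//4 - p//100 + p//400) mod 7 = (2051 + 512 - 20 + 5) mod 7 = 2548 mod 7 = 0 -> Monday (Mon=0 ... Sun=6)
Days before August (Jan-Jul): 213; offset = 213 + 10 - 1 = 222
Weekday index = (0 + 222) mod 7 = 5

Day of the week: Saturday


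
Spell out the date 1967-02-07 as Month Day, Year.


ISO 1967-02-07 parses as year=1967, month=02, day=07
Month 2 -> February

February 7, 1967


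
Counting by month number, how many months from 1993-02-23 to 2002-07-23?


From February 1993 to July 2002
9 years * 12 = 108 months, plus 5 months = 113

113 months


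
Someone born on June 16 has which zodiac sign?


Date: June 16
Conventional tropical zodiac dates: Gemini from May 21 onward; Cancer starts June 21
June 16 falls within the Gemini range

Gemini


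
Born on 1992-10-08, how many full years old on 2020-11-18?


Birth: 1992-10-08
Reference: 2020-11-18
Year difference: 2020 - 1992 = 28

28 years old


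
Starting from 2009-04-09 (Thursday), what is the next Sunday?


Current: Thursday
Target: Sunday
Days ahead: 3

Next Sunday: 2009-04-12


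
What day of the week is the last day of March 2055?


March 2055 has 31 days
Anchor: Jan 1, 2055. With p = 2055 - 1 = 2054: (p + p//4 - p//100 + p//400) mod 7 = (2054 + 513 - 20 + 5) mod 7 = 2552 mod 7 = 4 -> Friday (Mon=0 ... Sun=6)
Days before March (Jan-Feb): 59; March 1 index = (4 + 59) mod 7 = 0 -> Monday
Last day offset: 31 - 1 = 30 days
Weekday index = (0 + 30) mod 7 = 2

Wednesday, March 31


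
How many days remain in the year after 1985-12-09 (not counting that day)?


Day of year: 343 of 365
Remaining = 365 - 343

22 days


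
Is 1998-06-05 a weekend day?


Anchor: Jan 1, 1998. With p = 1998 - 1 = 1997: (p + p//4 - p//100 + p//400) mod 7 = (1997 + 499 - 19 + 4) mod 7 = 2481 mod 7 = 3 -> Thursday (Mon=0 ... Sun=6)
Day of year: 156; offset = 155
Weekday index = (3 + 155) mod 7 = 4 -> Friday
Weekend days: Saturday, Sunday

No


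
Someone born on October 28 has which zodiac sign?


Date: October 28
Conventional tropical zodiac dates: Scorpio from October 23 onward; Sagittarius starts November 22
October 28 falls within the Scorpio range

Scorpio


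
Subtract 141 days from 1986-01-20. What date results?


Start: 1986-01-20, subtract 141 days
Back 20 days from January 20 reaches December 31, 1985 -> 121 left
December 1985 has 31 days -> back to November 30, 1985 -> 90 left
November 1985 has 30 days -> back to October 31, 1985 -> 60 left
October 1985 has 31 days -> back to September 30, 1985 -> 29 left
September 1985: 30 - 29 = 1 -> lands on September 1

Result: 1985-09-01


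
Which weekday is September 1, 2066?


Target: September 1, 2066
Anchor: Jan 1, 2066. With p = 2066 - 1 = 2065: (p + p//4 - p//100 + p//400) mod 7 = (2065 + 516 - 20 + 5) mod 7 = 2566 mod 7 = 4 -> Friday (Mon=0 ... Sun=6)
Days before September (Jan-Aug): 243 days
Weekday index = (4 + 243) mod 7 = 2

Wednesday


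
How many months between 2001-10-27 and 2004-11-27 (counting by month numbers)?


From October 2001 to November 2004
3 years * 12 = 36 months, plus 1 month = 37

37 months


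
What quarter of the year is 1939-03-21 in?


Month: March (month 3)
Q1: Jan-Mar, Q2: Apr-Jun, Q3: Jul-Sep, Q4: Oct-Dec

Q1


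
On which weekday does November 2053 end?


November 2053 has 30 days
Anchor: Jan 1, 2053. With p = 2053 - 1 = 2052: (p + p//4 - p//100 + p//400) mod 7 = (2052 + 513 - 20 + 5) mod 7 = 2550 mod 7 = 2 -> Wednesday (Mon=0 ... Sun=6)
Days before November (Jan-Oct): 304; November 1 index = (2 + 304) mod 7 = 5 -> Saturday
Last day offset: 30 - 1 = 29 days
Weekday index = (5 + 29) mod 7 = 6

Sunday, November 30


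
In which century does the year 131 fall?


Century = (year - 1) // 100 + 1
= (131 - 1) // 100 + 1
= 130 // 100 + 1
= 1 + 1

2nd century


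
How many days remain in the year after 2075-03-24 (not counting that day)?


Day of year: 83 of 365
Remaining = 365 - 83

282 days


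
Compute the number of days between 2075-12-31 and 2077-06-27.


From 2075-12-31 to 2077-06-27
2075-12-31: days before December = 31 + 28 + 31 + 30 + 31 + 30 + 31 + 31 + 30 + 31 + 30 = 334 (2075 is not a leap year); day of year = 334 + 31 = 365
2077-06-27: days before June = 31 + 28 + 31 + 30 + 31 = 151 (2077 is not a leap year); day of year = 151 + 27 = 178
Rest of 2075: 365 - 365 = 0
Full years 2076 (366): 366
Total = 0 + 366 + 178 = 544

544 days


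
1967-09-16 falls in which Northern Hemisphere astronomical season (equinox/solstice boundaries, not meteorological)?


Date: September 16
Astronomical Summer (approx.; exact equinox/solstice day varies by year): June 21 to September 21
September 16 falls within the Summer window

Summer


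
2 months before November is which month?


November is month 11
11 - 2 = 9

September


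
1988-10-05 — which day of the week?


Date: October 5, 1988
Anchor: Jan 1, 1988. With p = 1988 - 1 = 1987: (p + p//4 - p//100 + p//400) mod 7 = (1987 + 496 - 19 + 4) mod 7 = 2468 mod 7 = 4 -> Friday (Mon=0 ... Sun=6)
Days before October (Jan-Sep): 274; offset = 274 + 5 - 1 = 278
Weekday index = (4 + 278) mod 7 = 2

Day of the week: Wednesday


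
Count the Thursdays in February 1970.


February 1970 has 28 days
Anchor: Jan 1, 1970. With p = 1970 - 1 = 1969: (p + p//4 - p//100 + p//400) mod 7 = (1969 + 492 - 19 + 4) mod 7 = 2446 mod 7 = 3 -> Thursday (Mon=0 ... Sun=6)
Days before February (Jan): 31; February 1 index = (3 + 31) mod 7 = 6 -> Sunday
First Thursday is February 5
Thursdays: 5, 12, 19, 26

4 Thursdays


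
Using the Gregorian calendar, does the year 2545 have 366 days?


Gregorian leap year rule: divisible by 4, but not by 100, unless also by 400.
2545 is not divisible by 4 -> not a leap year

No


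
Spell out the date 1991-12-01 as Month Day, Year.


ISO 1991-12-01 parses as year=1991, month=12, day=01
Month 12 -> December

December 1, 1991


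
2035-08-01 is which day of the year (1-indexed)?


Date: August 1, 2035
Days in months 1 through 7: 212
Plus 1 days in August

Day of year: 213


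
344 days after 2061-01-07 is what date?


Start: 2061-01-07, add 344 days
January 2061 has 31 days: 31 - 7 = 24 days to January 31 -> 320 left
February 2061 has 28 days -> 292 left
March 2061 has 31 days -> 261 left
April 2061 has 30 days -> 231 left
May 2061 has 31 days -> 200 left
June 2061 has 30 days -> 170 left
July 2061 has 31 days -> 139 left
August 2061 has 31 days -> 108 left
September 2061 has 30 days -> 78 left
October 2061 has 31 days -> 47 left
November 2061 has 30 days -> 17 left
December 2061: 17 <= 31 -> lands on December 17

Result: 2061-12-17


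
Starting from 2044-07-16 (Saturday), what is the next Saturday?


Current: Saturday
Target: Saturday
Days ahead: 7

Next Saturday: 2044-07-23


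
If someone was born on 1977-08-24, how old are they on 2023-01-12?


Birth: 1977-08-24
Reference: 2023-01-12
Year difference: 2023 - 1977 = 46
Birthday not yet reached in 2023, subtract 1

45 years old


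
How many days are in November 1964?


November 1964

30 days


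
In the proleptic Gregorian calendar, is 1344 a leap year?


Gregorian leap year rule: divisible by 4, but not by 100, unless also by 400.
1344 is divisible by 4 but not 100 -> leap year

Yes


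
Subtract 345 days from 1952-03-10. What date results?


Start: 1952-03-10, subtract 345 days
Back 10 days from March 10 reaches February 29, 1952 -> 335 left
February 1952 has 29 days -> back to January 31, 1952 -> 306 left
January 1952 has 31 days -> back to December 31, 1951 -> 275 left
December 1951 has 31 days -> back to November 30, 1951 -> 244 left
November 1951 has 30 days -> back to October 31, 1951 -> 214 left
October 1951 has 31 days -> back to September 30, 1951 -> 183 left
September 1951 has 30 days -> back to August 31, 1951 -> 153 left
August 1951 has 31 days -> back to July 31, 1951 -> 122 left
July 1951 has 31 days -> back to June 30, 1951 -> 91 left
June 1951 has 30 days -> back to May 31, 1951 -> 61 left
May 1951 has 31 days -> back to April 30, 1951 -> 30 left
April 1951 has 30 days -> back to March 31, 1951 -> 0 left
March 1951: 31 - 0 = 31 -> lands on March 31

Result: 1951-03-31


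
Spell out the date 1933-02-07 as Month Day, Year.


ISO 1933-02-07 parses as year=1933, month=02, day=07
Month 2 -> February

February 7, 1933


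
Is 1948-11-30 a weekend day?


Anchor: Jan 1, 1948. With p = 1948 - 1 = 1947: (p + p//4 - p//100 + p//400) mod 7 = (1947 + 486 - 19 + 4) mod 7 = 2418 mod 7 = 3 -> Thursday (Mon=0 ... Sun=6)
Day of year: 335; offset = 334
Weekday index = (3 + 334) mod 7 = 1 -> Tuesday
Weekend days: Saturday, Sunday

No


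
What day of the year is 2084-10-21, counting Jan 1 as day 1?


Date: October 21, 2084
Days in months 1 through 9: 274
Plus 21 days in October

Day of year: 295


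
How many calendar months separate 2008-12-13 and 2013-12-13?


From December 2008 to December 2013
5 years * 12 = 60 months = 60

60 months


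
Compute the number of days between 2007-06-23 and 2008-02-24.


From 2007-06-23 to 2008-02-24
2007-06-23: days before June = 31 + 28 + 31 + 30 + 31 = 151 (2007 is not a leap year); day of year = 151 + 23 = 174
2008-02-24: days before February = 31; day of year = 31 + 24 = 55
Rest of 2007: 365 - 174 = 191
Total = 191 + 55 = 246

246 days
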